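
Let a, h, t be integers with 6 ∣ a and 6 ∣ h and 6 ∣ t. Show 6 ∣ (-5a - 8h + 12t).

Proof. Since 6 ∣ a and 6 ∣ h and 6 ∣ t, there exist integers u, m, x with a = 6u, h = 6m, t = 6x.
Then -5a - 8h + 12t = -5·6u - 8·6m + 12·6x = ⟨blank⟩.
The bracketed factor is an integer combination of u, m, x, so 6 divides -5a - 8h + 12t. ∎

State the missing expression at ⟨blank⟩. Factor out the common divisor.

Pull the common 6 out of every term: -5·6u - 8·6m + 12·6x = 6(-8m - 5u + 12x).
-8m - 5u + 12x is an integer, which exhibits the divisibility.

6(-8m - 5u + 12x)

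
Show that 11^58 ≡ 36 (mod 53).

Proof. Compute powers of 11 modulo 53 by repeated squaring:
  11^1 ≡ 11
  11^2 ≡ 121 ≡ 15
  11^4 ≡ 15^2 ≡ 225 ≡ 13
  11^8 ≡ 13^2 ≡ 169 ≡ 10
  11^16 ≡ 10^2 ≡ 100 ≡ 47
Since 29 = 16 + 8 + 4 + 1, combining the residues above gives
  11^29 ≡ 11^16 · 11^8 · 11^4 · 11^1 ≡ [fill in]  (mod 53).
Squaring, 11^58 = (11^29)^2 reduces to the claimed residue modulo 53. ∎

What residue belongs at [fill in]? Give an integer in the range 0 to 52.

6

Multiply the listed residues: 47 · 10 · 13 · 11 = 470 → 6110 → 67210.
Reducing modulo 53: 67210 = 1268·53 + 6, so 11^29 ≡ 6.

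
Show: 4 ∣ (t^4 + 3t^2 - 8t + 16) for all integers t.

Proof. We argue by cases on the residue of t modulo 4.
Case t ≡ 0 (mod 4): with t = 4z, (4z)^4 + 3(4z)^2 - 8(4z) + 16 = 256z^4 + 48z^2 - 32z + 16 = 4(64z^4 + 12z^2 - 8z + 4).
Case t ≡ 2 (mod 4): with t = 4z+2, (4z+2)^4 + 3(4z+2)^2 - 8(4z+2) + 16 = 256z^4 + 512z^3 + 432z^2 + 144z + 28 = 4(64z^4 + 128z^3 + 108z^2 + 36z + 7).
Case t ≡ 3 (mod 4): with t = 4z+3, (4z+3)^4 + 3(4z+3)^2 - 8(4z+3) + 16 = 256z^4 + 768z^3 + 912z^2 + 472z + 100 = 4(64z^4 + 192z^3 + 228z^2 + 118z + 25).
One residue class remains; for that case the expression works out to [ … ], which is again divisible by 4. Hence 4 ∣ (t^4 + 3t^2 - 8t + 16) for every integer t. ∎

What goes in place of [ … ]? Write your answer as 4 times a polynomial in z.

4(64z^4 + 64z^3 + 36z^2 + 2z + 3)

The residues treated are {0, 2, 3}, so the missing case is t ≡ 1 (mod 4); write t = 4z+1.
Then (4z+1)^4 + 3(4z+1)^2 - 8(4z+1) + 16 = 256z^4 + 256z^3 + 144z^2 + 8z + 12 = 4(64z^4 + 64z^3 + 36z^2 + 2z + 3).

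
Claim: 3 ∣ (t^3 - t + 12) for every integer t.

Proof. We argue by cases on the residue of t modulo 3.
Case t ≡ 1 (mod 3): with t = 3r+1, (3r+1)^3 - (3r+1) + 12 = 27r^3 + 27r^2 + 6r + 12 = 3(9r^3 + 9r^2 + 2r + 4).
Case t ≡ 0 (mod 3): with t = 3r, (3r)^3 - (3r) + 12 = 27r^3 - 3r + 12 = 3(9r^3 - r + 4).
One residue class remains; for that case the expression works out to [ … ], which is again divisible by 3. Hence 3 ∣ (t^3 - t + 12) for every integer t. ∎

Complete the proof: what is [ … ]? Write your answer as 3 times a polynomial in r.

Only t ≡ 2 (mod 3) is unaccounted for. Put t = 3r+2:
(3r+2)^3 - (3r+2) + 12 expands to 27r^3 + 54r^2 + 33r + 18,
and factoring out 3 leaves 3(9r^3 + 18r^2 + 11r + 6).

3(9r^3 + 18r^2 + 11r + 6)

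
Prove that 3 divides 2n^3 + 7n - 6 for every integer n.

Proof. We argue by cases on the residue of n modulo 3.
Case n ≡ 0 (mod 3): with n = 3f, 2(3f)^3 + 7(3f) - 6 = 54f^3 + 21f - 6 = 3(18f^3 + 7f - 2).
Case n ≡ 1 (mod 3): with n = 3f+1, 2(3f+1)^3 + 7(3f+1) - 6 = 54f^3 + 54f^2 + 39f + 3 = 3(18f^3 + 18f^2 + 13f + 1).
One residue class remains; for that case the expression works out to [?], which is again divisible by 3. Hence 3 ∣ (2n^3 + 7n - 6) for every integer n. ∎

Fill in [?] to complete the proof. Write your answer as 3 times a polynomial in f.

3(18f^3 + 36f^2 + 31f + 8)

Only n ≡ 2 (mod 3) is unaccounted for. Put n = 3f+2:
2(3f+2)^3 + 7(3f+2) - 6 expands to 54f^3 + 108f^2 + 93f + 24,
and factoring out 3 leaves 3(18f^3 + 36f^2 + 31f + 8).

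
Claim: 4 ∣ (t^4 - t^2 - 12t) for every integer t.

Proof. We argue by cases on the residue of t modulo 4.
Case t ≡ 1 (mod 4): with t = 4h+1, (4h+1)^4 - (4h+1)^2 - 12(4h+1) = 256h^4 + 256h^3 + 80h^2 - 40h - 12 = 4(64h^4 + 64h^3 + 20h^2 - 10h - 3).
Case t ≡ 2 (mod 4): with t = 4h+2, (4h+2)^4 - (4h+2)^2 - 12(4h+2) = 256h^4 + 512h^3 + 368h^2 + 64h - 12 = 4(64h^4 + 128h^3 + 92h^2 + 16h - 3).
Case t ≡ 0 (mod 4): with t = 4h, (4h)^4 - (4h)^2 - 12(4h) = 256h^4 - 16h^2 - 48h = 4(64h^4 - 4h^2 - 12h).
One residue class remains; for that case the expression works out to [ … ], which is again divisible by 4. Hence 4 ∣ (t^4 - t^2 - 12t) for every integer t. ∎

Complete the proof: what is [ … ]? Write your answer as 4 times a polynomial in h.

4(64h^4 + 192h^3 + 212h^2 + 90h + 9)

The residues treated are {1, 2, 0}, so the missing case is t ≡ 3 (mod 4); write t = 4h+3.
Then (4h+3)^4 - (4h+3)^2 - 12(4h+3) = 256h^4 + 768h^3 + 848h^2 + 360h + 36 = 4(64h^4 + 192h^3 + 212h^2 + 90h + 9).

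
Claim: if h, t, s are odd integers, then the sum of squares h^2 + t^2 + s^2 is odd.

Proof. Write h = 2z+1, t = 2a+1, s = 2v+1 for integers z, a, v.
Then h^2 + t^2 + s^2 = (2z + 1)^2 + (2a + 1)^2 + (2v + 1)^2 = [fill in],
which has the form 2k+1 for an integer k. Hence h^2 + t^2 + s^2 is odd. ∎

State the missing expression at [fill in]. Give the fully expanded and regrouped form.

2(2a^2 + 2a + 2v^2 + 2v + 2z^2 + 2z + 1) + 1

Expanding: (2z + 1)^2 + (2a + 1)^2 + (2v + 1)^2 = 4a^2 + 4a + 4v^2 + 4v + 4z^2 + 4z + 3.
Every term except the constant is even, so this is 2(2a^2 + 2a + 2v^2 + 2v + 2z^2 + 2z + 1) + 1,
and 2a^2 + 2a + 2v^2 + 2v + 2z^2 + 2z + 1 ∈ ℤ gives the required form.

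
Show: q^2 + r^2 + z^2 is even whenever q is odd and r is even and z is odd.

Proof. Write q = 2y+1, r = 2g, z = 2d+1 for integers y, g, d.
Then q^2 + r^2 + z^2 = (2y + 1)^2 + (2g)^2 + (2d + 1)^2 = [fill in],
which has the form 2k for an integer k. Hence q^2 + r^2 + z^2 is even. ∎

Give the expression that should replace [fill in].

(2y + 1)^2 + (2g)^2 + (2d + 1)^2 = 4d^2 + 4d + 4g^2 + 4y^2 + 4y + 2
= 2(2d^2 + 2d + 2g^2 + 2y^2 + 2y + 1).
Since 2d^2 + 2d + 2g^2 + 2y^2 + 2y + 1 is an integer, the sum of squares is of the form 2k for an integer k.

2(2d^2 + 2d + 2g^2 + 2y^2 + 2y + 1)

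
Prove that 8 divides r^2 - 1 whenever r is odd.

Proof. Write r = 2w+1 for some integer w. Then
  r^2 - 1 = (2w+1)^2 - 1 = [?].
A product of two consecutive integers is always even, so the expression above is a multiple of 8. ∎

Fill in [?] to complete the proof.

4w(w + 1)

(2w+1)^2 - 1 = 4w^2 + 4w + 1 - 1 = 4w^2 + 4w = 4w(w+1).
Since w and w+1 are consecutive, w(w+1) is even, and 4·(even) is a multiple of 8.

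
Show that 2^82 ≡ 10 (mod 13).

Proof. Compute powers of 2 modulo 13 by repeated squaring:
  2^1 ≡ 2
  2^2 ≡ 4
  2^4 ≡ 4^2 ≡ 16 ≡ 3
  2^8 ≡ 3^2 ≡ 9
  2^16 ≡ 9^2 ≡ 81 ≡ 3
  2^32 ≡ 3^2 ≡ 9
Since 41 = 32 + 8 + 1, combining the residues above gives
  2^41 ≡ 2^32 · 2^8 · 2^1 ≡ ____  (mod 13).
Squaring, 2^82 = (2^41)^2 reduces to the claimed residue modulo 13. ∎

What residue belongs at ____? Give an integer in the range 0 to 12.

6

2^32 · 2^8 · 2^1 ≡ 9 · 9 · 2 = 162.
162 mod 13 = 6, so 2^41 ≡ 6 (mod 13).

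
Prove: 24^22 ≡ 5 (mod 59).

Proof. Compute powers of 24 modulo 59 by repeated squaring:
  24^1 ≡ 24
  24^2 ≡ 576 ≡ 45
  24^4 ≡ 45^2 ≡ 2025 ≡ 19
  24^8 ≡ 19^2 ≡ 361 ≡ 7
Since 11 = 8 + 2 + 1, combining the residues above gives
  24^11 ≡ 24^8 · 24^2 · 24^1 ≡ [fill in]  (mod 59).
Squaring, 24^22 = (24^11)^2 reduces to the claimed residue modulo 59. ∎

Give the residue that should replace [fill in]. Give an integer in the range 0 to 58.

8

Multiply the listed residues: 7 · 45 · 24 = 315 → 7560.
Reducing modulo 59: 7560 = 128·59 + 8, so 24^11 ≡ 8.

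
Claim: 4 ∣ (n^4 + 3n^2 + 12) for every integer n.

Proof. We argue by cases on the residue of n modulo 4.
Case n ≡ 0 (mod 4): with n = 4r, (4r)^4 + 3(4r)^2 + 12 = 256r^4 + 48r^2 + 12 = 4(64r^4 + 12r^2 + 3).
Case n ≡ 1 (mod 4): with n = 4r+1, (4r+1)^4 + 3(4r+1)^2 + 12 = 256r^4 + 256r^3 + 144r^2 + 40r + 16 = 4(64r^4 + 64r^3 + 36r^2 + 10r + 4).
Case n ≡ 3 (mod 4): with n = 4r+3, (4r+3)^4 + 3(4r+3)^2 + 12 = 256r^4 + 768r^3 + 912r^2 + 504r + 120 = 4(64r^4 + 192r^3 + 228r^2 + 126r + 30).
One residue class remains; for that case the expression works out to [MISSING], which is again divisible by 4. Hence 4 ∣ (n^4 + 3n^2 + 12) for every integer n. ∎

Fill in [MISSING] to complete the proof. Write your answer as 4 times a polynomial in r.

4(64r^4 + 128r^3 + 108r^2 + 44r + 10)

Only n ≡ 2 (mod 4) is unaccounted for. Put n = 4r+2:
(4r+2)^4 + 3(4r+2)^2 + 12 expands to 256r^4 + 512r^3 + 432r^2 + 176r + 40,
and factoring out 4 leaves 4(64r^4 + 128r^3 + 108r^2 + 44r + 10).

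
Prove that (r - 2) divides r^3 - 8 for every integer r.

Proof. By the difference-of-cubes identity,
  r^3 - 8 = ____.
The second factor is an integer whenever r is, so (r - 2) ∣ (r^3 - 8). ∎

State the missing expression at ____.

a^3 - b^3 = (a - b)(a^2 + ab + b^2). With a = r, b = 2:
r^3 - 8 = (r - 2)(r^2 + 2r + 4).

(r - 2)(r^2 + 2r + 4)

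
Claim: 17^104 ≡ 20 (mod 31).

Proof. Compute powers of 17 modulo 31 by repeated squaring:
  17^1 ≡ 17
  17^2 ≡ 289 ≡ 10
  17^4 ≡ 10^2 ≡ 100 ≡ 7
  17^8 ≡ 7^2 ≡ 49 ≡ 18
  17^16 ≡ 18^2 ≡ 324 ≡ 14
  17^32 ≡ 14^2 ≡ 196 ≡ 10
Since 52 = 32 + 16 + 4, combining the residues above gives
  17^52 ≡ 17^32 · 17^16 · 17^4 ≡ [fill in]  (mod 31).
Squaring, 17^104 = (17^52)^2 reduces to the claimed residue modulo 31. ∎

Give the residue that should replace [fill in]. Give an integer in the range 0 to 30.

19

Multiply the listed residues: 10 · 14 · 7 = 140 → 980.
Reducing modulo 31: 980 = 31·31 + 19, so 17^52 ≡ 19.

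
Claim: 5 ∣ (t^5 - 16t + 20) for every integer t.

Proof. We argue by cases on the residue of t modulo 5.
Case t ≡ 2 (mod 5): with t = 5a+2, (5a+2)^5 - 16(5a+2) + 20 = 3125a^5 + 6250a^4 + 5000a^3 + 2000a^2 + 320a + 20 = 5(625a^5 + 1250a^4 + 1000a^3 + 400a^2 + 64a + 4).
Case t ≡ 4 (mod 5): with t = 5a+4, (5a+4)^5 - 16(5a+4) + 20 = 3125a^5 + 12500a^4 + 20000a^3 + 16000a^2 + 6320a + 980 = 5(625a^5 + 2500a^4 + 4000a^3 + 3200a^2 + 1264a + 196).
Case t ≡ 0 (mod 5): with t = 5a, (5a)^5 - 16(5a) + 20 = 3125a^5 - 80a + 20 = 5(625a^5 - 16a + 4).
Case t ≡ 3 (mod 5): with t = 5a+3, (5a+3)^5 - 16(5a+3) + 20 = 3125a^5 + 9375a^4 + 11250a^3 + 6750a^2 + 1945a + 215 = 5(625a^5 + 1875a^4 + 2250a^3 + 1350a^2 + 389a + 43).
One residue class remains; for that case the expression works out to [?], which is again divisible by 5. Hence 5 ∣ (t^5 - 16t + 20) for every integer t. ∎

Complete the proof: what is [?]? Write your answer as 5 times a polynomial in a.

5(625a^5 + 625a^4 + 250a^3 + 50a^2 - 11a + 1)

Only t ≡ 1 (mod 5) is unaccounted for. Put t = 5a+1:
(5a+1)^5 - 16(5a+1) + 20 expands to 3125a^5 + 3125a^4 + 1250a^3 + 250a^2 - 55a + 5,
and factoring out 5 leaves 5(625a^5 + 625a^4 + 250a^3 + 50a^2 - 11a + 1).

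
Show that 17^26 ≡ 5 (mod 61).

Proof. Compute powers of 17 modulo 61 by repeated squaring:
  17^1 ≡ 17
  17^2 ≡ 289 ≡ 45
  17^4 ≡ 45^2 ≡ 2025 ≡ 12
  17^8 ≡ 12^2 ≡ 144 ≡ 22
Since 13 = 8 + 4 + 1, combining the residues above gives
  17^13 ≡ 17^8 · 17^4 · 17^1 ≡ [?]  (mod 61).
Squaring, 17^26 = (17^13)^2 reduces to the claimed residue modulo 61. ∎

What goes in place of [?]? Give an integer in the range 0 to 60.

Multiply the listed residues: 22 · 12 · 17 = 264 → 4488.
Reducing modulo 61: 4488 = 73·61 + 35, so 17^13 ≡ 35.

35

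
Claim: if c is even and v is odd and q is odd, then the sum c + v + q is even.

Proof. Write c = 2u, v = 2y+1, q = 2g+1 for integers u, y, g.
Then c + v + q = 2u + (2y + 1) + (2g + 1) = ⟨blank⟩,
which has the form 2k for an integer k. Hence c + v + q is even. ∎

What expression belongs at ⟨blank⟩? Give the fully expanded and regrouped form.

2(g + u + y + 1)

2u + (2y + 1) + (2g + 1) = 2g + 2u + 2y + 2
= 2(g + u + y + 1).
Since g + u + y + 1 is an integer, the sum is of the form 2k for an integer k.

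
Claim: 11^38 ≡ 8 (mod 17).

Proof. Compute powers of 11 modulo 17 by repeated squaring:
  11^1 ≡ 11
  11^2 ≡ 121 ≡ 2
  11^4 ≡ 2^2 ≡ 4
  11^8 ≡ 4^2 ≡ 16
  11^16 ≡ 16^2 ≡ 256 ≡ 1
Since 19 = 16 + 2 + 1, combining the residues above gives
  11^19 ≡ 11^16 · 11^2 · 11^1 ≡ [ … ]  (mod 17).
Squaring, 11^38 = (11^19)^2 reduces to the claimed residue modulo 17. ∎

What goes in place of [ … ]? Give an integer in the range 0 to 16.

5

Multiply the listed residues: 1 · 2 · 11 = 2 → 22.
Reducing modulo 17: 22 = 1·17 + 5, so 11^19 ≡ 5.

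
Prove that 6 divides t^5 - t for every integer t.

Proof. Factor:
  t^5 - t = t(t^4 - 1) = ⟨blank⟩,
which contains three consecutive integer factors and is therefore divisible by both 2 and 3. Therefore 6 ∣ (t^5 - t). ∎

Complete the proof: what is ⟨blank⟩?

t^4 - 1 = (t^2 - 1)(t^2 + 1), and t^2 - 1 = (t-1)(t+1).
So t(t^4 - 1) = (t - 1)t(t + 1)(t^2 + 1).

(t - 1)t(t + 1)(t^2 + 1)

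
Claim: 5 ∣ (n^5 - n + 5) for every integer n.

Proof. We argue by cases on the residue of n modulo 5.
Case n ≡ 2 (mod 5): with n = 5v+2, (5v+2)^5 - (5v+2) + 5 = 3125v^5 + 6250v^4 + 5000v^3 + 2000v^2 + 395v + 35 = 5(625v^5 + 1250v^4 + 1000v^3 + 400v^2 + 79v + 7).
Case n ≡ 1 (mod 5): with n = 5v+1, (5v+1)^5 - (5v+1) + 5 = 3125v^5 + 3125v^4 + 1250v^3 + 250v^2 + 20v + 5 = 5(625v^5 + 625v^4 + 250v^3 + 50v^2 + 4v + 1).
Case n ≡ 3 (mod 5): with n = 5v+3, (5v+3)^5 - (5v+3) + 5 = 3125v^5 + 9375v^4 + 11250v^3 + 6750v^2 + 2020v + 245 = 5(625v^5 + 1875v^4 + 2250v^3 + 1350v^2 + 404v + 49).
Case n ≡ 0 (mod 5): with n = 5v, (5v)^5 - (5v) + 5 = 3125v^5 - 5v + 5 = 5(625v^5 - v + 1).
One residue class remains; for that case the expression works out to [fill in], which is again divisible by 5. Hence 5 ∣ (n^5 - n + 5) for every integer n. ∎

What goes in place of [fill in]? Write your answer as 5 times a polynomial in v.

5(625v^5 + 2500v^4 + 4000v^3 + 3200v^2 + 1279v + 205)

Only n ≡ 4 (mod 5) is unaccounted for. Put n = 5v+4:
(5v+4)^5 - (5v+4) + 5 expands to 3125v^5 + 12500v^4 + 20000v^3 + 16000v^2 + 6395v + 1025,
and factoring out 5 leaves 5(625v^5 + 2500v^4 + 4000v^3 + 3200v^2 + 1279v + 205).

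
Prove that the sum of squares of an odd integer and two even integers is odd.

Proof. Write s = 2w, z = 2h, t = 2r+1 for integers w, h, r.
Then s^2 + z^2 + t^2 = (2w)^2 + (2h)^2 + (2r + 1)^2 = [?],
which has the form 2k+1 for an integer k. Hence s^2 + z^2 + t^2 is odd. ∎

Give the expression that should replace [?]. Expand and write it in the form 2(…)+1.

(2w)^2 + (2h)^2 + (2r + 1)^2 = 4h^2 + 4r^2 + 4r + 4w^2 + 1
= 2(2h^2 + 2r^2 + 2r + 2w^2) + 1.
Since 2h^2 + 2r^2 + 2r + 2w^2 is an integer, the sum of squares is of the form 2k+1 for an integer k.

2(2h^2 + 2r^2 + 2r + 2w^2) + 1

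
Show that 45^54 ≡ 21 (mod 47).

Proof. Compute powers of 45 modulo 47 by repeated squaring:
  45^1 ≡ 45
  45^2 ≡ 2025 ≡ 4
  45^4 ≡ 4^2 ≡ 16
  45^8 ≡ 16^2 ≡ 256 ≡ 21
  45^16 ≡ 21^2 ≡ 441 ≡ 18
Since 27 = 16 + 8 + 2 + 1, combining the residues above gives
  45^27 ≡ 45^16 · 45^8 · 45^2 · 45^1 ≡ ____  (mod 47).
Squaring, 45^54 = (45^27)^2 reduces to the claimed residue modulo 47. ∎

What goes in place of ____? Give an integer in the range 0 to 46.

45^16 · 45^8 · 45^2 · 45^1 ≡ 18 · 21 · 4 · 45 = 68040.
68040 mod 47 = 31, so 45^27 ≡ 31 (mod 47).

31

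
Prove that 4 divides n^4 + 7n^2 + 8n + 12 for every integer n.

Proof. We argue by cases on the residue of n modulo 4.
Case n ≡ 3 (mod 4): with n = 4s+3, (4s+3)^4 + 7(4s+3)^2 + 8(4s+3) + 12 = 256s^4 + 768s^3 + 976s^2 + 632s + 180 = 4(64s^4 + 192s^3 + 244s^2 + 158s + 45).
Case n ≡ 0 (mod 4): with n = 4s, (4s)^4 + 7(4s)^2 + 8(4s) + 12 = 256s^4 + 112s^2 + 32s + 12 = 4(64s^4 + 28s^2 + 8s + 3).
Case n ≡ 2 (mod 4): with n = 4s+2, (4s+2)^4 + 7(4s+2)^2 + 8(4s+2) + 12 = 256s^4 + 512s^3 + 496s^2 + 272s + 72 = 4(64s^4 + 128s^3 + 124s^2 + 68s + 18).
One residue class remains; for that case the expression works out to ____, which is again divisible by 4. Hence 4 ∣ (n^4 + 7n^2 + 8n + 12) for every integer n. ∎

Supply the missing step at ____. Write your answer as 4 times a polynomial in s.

4(64s^4 + 64s^3 + 52s^2 + 26s + 7)

The residues treated are {3, 0, 2}, so the missing case is n ≡ 1 (mod 4); write n = 4s+1.
Then (4s+1)^4 + 7(4s+1)^2 + 8(4s+1) + 12 = 256s^4 + 256s^3 + 208s^2 + 104s + 28 = 4(64s^4 + 64s^3 + 52s^2 + 26s + 7).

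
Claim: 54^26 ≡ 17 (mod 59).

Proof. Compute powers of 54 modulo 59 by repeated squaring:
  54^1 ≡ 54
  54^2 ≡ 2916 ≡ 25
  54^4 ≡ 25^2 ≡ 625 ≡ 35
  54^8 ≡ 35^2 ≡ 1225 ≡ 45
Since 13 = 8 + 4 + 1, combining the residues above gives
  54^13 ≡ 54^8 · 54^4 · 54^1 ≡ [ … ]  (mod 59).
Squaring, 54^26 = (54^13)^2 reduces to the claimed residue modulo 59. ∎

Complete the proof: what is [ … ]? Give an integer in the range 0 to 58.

31

Multiply the listed residues: 45 · 35 · 54 = 1575 → 85050.
Reducing modulo 59: 85050 = 1441·59 + 31, so 54^13 ≡ 31.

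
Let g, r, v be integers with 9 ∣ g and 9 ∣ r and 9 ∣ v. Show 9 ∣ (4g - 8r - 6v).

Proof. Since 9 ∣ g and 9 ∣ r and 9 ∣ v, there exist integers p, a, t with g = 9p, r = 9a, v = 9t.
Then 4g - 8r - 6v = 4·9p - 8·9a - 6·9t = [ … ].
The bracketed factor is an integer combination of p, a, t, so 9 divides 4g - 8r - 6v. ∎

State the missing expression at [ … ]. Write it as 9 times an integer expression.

Each term has a factor of 9: 4·9p - 8·9a - 6·9t = 9·(-8a + 4p - 6t).
Since -8a + 4p - 6t is an integer, 9 ∣ (4g - 8r - 6v).

9(-8a + 4p - 6t)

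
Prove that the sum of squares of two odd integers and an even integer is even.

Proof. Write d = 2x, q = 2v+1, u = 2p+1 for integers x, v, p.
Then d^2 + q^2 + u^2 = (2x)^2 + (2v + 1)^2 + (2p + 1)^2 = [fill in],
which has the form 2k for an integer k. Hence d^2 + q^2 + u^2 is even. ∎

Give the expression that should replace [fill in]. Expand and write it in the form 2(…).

2(2p^2 + 2p + 2v^2 + 2v + 2x^2 + 1)

(2x)^2 + (2v + 1)^2 + (2p + 1)^2 = 4p^2 + 4p + 4v^2 + 4v + 4x^2 + 2
= 2(2p^2 + 2p + 2v^2 + 2v + 2x^2 + 1).
Since 2p^2 + 2p + 2v^2 + 2v + 2x^2 + 1 is an integer, the sum of squares is of the form 2k for an integer k.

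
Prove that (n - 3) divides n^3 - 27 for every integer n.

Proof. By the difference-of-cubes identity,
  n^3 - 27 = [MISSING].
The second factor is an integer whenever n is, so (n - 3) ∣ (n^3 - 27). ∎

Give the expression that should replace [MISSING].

Polynomial division of n^3 - 27 by n - 3 leaves remainder 0 and quotient n^2 + 3n + 9.
Hence n^3 - 27 = (n - 3)(n^2 + 3n + 9).

(n - 3)(n^2 + 3n + 9)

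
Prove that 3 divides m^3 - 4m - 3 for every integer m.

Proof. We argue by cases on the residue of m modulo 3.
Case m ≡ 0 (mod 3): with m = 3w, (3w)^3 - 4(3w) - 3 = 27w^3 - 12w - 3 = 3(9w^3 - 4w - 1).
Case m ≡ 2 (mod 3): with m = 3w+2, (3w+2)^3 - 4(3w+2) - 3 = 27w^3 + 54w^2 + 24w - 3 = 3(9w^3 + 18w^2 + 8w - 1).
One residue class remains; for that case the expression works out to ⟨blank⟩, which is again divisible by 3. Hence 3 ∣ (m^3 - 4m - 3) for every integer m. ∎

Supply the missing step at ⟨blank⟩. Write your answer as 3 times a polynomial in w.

Only m ≡ 1 (mod 3) is unaccounted for. Put m = 3w+1:
(3w+1)^3 - 4(3w+1) - 3 expands to 27w^3 + 27w^2 - 3w - 6,
and factoring out 3 leaves 3(9w^3 + 9w^2 - w - 2).

3(9w^3 + 9w^2 - w - 2)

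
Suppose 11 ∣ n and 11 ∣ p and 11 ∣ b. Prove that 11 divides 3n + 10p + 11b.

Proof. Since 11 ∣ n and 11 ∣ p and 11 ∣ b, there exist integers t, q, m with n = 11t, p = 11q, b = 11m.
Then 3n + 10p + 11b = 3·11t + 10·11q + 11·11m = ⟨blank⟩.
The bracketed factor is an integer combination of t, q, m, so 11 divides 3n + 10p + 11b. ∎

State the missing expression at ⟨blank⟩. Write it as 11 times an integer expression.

Each term has a factor of 11: 3·11t + 10·11q + 11·11m = 11·(11m + 10q + 3t).
Since 11m + 10q + 3t is an integer, 11 ∣ (3n + 10p + 11b).

11(11m + 10q + 3t)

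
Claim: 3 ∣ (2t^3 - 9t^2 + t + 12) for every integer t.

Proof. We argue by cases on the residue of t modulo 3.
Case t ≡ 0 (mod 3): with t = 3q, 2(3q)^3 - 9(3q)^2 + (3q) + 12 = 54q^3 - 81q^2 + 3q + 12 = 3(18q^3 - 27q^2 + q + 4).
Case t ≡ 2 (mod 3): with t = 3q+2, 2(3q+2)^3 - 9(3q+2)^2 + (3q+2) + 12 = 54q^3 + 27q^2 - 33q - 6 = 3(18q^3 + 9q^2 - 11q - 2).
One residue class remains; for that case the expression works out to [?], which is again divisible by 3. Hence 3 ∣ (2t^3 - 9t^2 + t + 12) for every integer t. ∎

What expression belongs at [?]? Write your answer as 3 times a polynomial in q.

The residues treated are {0, 2}, so the missing case is t ≡ 1 (mod 3); write t = 3q+1.
Then 2(3q+1)^3 - 9(3q+1)^2 + (3q+1) + 12 = 54q^3 - 27q^2 - 33q + 6 = 3(18q^3 - 9q^2 - 11q + 2).

3(18q^3 - 9q^2 - 11q + 2)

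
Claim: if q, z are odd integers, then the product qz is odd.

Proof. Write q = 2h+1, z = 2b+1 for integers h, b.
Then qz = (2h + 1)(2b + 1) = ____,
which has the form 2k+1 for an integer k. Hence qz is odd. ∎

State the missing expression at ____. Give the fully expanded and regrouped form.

(2h + 1)(2b + 1) = 4bh + 2b + 2h + 1
= 2(2bh + b + h) + 1.
Since 2bh + b + h is an integer, the product is of the form 2k+1 for an integer k.

2(2bh + b + h) + 1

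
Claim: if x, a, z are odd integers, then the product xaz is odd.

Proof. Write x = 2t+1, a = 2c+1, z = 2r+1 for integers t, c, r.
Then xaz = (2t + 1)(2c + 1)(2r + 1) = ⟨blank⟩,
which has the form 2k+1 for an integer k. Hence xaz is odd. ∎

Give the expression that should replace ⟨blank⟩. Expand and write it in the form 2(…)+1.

(2t + 1)(2c + 1)(2r + 1) = 8crt + 4cr + 4ct + 2c + 4rt + 2r + 2t + 1
= 2(4crt + 2cr + 2ct + c + 2rt + r + t) + 1.
Since 4crt + 2cr + 2ct + c + 2rt + r + t is an integer, the product is of the form 2k+1 for an integer k.

2(4crt + 2cr + 2ct + c + 2rt + r + t) + 1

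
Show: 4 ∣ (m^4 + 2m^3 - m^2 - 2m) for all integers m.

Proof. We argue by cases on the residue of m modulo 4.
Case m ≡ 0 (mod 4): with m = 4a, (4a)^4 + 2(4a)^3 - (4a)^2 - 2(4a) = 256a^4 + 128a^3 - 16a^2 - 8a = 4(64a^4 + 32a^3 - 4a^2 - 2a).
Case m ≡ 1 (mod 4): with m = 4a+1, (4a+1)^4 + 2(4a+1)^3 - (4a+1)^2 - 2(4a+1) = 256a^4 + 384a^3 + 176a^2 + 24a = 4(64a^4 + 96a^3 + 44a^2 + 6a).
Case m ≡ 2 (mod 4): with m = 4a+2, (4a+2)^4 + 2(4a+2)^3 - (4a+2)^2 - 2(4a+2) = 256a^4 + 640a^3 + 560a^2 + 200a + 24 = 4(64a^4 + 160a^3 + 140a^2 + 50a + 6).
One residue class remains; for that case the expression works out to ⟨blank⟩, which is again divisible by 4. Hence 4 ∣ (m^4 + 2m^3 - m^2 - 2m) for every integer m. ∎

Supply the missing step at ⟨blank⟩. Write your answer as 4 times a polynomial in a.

Only m ≡ 3 (mod 4) is unaccounted for. Put m = 4a+3:
(4a+3)^4 + 2(4a+3)^3 - (4a+3)^2 - 2(4a+3) expands to 256a^4 + 896a^3 + 1136a^2 + 616a + 120,
and factoring out 4 leaves 4(64a^4 + 224a^3 + 284a^2 + 154a + 30).

4(64a^4 + 224a^3 + 284a^2 + 154a + 30)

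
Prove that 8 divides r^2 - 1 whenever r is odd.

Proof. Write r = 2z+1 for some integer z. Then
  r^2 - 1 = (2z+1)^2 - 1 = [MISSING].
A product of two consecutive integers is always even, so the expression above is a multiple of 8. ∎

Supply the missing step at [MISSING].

(2z+1)^2 - 1 = 4z^2 + 4z + 1 - 1 = 4z^2 + 4z = 4z(z+1).
Since z and z+1 are consecutive, z(z+1) is even, and 4·(even) is a multiple of 8.

4z(z + 1)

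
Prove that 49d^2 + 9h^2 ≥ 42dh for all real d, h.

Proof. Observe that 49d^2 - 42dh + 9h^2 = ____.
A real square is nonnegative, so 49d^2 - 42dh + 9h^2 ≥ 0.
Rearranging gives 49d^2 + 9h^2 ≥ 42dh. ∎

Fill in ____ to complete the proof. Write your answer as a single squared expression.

49d^2 - 42dh + 9h^2 is a perfect-square trinomial: the outer terms are (7d)^2 and (3h)^2, and the cross term is -2·7d·3h.
So 49d^2 - 42dh + 9h^2 = (7d - 3h)^2 ≥ 0.

(7d - 3h)^2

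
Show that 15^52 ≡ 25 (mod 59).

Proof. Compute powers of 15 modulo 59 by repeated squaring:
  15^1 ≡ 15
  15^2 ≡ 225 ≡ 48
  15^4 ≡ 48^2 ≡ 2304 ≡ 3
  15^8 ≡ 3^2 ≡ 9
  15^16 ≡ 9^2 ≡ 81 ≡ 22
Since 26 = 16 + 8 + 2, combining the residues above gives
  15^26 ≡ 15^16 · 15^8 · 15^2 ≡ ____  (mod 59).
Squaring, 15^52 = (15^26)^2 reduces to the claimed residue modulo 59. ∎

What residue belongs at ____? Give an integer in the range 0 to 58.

15^16 · 15^8 · 15^2 ≡ 22 · 9 · 48 = 9504.
9504 mod 59 = 5, so 15^26 ≡ 5 (mod 59).

5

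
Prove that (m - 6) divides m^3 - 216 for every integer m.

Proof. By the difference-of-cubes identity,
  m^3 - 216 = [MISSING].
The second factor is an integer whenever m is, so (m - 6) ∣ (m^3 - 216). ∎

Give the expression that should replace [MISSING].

a^3 - b^3 = (a - b)(a^2 + ab + b^2). With a = m, b = 6:
m^3 - 216 = (m - 6)(m^2 + 6m + 36).

(m - 6)(m^2 + 6m + 36)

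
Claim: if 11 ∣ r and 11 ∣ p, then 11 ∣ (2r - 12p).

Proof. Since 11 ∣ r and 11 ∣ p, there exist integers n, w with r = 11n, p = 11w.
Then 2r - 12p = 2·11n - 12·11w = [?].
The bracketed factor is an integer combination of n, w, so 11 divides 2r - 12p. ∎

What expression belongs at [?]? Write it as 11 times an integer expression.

Pull the common 11 out of every term: 2·11n - 12·11w = 11(2n - 12w).
2n - 12w is an integer, which exhibits the divisibility.

11(2n - 12w)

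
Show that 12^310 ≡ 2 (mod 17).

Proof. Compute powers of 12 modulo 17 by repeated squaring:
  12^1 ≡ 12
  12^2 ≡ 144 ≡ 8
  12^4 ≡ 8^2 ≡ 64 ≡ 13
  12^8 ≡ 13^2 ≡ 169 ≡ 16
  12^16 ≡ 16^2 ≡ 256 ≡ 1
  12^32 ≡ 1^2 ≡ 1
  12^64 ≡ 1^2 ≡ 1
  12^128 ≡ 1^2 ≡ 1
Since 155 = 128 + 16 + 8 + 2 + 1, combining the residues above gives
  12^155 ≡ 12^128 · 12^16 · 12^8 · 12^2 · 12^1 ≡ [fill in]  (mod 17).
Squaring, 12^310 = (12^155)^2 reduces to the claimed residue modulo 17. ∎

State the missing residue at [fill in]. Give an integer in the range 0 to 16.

12^128 · 12^16 · 12^8 · 12^2 · 12^1 ≡ 1 · 1 · 16 · 8 · 12 = 1536.
1536 mod 17 = 6, so 12^155 ≡ 6 (mod 17).

6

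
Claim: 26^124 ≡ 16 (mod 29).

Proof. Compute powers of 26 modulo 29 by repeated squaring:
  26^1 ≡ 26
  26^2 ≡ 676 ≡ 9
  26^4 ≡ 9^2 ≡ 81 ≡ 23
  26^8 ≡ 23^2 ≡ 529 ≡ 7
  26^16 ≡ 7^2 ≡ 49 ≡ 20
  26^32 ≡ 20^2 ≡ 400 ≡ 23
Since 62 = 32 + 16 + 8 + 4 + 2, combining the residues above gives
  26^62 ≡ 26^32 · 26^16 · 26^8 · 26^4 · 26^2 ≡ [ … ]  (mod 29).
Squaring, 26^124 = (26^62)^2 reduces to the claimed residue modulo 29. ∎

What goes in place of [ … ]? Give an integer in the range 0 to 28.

4

Multiply the listed residues: 23 · 20 · 7 · 23 · 9 = 460 → 3220 → 74060 → 666540.
Reducing modulo 29: 666540 = 22984·29 + 4, so 26^62 ≡ 4.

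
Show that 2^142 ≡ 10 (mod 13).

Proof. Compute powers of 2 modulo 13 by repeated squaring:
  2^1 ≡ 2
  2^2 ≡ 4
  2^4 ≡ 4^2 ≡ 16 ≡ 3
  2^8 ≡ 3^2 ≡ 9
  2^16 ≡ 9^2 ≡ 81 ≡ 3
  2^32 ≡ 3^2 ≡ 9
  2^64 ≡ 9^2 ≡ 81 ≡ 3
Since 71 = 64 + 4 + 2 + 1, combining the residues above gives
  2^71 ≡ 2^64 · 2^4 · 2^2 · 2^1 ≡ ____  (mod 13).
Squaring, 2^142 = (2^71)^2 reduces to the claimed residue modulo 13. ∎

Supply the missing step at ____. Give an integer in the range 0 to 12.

7

2^64 · 2^4 · 2^2 · 2^1 ≡ 3 · 3 · 4 · 2 = 72.
72 mod 13 = 7, so 2^71 ≡ 7 (mod 13).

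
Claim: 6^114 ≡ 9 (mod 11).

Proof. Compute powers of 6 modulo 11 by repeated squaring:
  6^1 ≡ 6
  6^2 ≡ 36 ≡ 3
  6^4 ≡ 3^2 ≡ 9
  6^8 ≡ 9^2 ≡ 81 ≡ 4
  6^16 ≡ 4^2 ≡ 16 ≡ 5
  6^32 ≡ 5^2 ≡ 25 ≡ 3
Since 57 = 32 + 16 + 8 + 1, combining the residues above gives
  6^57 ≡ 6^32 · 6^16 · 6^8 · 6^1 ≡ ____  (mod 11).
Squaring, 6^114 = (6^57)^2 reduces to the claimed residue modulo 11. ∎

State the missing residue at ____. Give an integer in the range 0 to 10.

6^32 · 6^16 · 6^8 · 6^1 ≡ 3 · 5 · 4 · 6 = 360.
360 mod 11 = 8, so 6^57 ≡ 8 (mod 11).

8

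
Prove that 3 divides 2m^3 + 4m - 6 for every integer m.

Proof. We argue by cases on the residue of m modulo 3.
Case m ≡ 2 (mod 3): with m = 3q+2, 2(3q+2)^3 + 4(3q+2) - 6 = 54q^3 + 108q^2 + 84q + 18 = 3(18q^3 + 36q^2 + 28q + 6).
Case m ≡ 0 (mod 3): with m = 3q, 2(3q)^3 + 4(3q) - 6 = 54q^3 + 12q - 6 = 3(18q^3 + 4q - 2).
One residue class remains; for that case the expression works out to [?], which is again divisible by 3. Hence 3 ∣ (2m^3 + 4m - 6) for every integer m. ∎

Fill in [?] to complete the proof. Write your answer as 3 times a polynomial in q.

3(18q^3 + 18q^2 + 10q)

Only m ≡ 1 (mod 3) is unaccounted for. Put m = 3q+1:
2(3q+1)^3 + 4(3q+1) - 6 expands to 54q^3 + 54q^2 + 30q,
and factoring out 3 leaves 3(18q^3 + 18q^2 + 10q).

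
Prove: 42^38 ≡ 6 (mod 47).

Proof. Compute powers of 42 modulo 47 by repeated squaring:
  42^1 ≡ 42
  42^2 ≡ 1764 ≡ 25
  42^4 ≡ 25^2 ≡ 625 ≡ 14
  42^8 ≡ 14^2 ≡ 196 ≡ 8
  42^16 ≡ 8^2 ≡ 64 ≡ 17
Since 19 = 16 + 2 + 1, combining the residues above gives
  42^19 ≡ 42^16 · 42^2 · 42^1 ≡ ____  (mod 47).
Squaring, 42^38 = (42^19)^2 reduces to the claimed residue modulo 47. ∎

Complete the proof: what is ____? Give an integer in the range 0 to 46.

37

42^16 · 42^2 · 42^1 ≡ 17 · 25 · 42 = 17850.
17850 mod 47 = 37, so 42^19 ≡ 37 (mod 47).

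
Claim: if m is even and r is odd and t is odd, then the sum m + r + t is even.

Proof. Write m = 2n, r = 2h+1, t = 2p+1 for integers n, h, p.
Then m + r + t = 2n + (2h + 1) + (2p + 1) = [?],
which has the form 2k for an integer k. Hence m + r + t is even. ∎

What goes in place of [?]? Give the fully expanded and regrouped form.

Expanding: 2n + (2h + 1) + (2p + 1) = 2h + 2n + 2p + 2.
Every term is even; pulling out the factor of 2 gives 2(h + n + p + 1).

2(h + n + p + 1)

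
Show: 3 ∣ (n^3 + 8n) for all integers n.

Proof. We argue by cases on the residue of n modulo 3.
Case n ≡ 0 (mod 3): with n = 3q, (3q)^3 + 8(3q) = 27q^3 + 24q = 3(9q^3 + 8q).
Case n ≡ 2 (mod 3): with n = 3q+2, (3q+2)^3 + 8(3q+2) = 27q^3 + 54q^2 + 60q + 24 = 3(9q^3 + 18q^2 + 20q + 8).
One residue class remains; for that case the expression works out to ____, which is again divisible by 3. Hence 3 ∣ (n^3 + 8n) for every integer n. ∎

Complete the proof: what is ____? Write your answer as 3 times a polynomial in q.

The residues treated are {0, 2}, so the missing case is n ≡ 1 (mod 3); write n = 3q+1.
Then (3q+1)^3 + 8(3q+1) = 27q^3 + 27q^2 + 33q + 9 = 3(9q^3 + 9q^2 + 11q + 3).

3(9q^3 + 9q^2 + 11q + 3)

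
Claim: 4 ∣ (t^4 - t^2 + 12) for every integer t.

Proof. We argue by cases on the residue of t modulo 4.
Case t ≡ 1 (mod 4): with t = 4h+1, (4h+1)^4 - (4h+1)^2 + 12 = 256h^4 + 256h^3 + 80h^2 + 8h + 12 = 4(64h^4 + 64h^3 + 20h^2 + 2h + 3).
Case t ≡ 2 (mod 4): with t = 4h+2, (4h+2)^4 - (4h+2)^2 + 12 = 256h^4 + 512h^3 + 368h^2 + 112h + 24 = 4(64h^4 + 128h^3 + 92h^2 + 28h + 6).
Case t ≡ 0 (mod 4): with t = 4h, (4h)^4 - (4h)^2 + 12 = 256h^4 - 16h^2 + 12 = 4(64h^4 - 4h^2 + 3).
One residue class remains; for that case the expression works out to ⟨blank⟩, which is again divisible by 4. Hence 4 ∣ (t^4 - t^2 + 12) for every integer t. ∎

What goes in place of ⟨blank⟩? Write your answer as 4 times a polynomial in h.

4(64h^4 + 192h^3 + 212h^2 + 102h + 21)

Only t ≡ 3 (mod 4) is unaccounted for. Put t = 4h+3:
(4h+3)^4 - (4h+3)^2 + 12 expands to 256h^4 + 768h^3 + 848h^2 + 408h + 84,
and factoring out 4 leaves 4(64h^4 + 192h^3 + 212h^2 + 102h + 21).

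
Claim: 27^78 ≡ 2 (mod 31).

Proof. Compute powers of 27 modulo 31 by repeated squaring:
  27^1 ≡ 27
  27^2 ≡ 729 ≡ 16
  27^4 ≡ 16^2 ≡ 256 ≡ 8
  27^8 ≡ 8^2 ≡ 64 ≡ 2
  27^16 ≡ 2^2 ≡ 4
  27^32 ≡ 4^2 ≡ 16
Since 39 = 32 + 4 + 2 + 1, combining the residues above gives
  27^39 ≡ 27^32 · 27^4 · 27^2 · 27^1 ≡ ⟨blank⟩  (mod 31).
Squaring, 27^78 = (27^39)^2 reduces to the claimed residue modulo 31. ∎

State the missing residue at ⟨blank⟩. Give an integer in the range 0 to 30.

Multiply the listed residues: 16 · 8 · 16 · 27 = 128 → 2048 → 55296.
Reducing modulo 31: 55296 = 1783·31 + 23, so 27^39 ≡ 23.

23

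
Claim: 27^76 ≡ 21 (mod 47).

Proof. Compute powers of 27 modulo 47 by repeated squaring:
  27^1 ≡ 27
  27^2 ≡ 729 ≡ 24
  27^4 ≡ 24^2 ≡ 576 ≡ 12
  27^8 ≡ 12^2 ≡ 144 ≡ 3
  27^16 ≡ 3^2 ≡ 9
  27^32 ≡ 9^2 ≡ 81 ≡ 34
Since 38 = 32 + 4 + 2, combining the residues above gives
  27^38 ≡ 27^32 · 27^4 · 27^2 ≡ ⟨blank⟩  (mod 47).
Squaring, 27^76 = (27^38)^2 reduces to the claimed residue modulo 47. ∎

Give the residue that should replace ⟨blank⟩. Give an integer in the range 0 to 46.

Multiply the listed residues: 34 · 12 · 24 = 408 → 9792.
Reducing modulo 47: 9792 = 208·47 + 16, so 27^38 ≡ 16.

16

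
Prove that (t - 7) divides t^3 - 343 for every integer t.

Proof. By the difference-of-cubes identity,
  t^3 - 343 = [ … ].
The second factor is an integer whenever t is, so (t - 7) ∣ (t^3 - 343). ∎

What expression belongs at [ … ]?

(t - 7)(t^2 + 7t + 49)

a^3 - b^3 = (a - b)(a^2 + ab + b^2). With a = t, b = 7:
t^3 - 343 = (t - 7)(t^2 + 7t + 49).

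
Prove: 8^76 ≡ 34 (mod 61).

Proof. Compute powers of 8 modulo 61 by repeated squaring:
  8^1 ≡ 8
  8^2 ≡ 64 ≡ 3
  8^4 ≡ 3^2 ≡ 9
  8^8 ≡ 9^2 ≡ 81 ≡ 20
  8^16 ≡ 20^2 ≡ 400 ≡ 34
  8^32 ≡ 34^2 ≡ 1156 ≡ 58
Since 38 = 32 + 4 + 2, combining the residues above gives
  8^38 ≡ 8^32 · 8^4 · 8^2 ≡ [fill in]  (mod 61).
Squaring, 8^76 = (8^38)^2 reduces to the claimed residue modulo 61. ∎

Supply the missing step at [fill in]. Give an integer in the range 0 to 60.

Multiply the listed residues: 58 · 9 · 3 = 522 → 1566.
Reducing modulo 61: 1566 = 25·61 + 41, so 8^38 ≡ 41.

41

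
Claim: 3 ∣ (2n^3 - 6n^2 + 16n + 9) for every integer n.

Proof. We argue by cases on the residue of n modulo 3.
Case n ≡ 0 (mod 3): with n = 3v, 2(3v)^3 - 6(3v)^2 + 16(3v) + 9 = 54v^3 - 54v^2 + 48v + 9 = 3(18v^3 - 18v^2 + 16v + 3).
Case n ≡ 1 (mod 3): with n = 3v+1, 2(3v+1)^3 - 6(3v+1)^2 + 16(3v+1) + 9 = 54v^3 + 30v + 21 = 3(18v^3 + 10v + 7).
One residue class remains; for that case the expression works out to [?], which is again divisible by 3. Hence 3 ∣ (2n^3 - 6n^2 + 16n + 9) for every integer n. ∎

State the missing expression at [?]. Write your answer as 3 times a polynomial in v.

3(18v^3 + 18v^2 + 16v + 11)

Only n ≡ 2 (mod 3) is unaccounted for. Put n = 3v+2:
2(3v+2)^3 - 6(3v+2)^2 + 16(3v+2) + 9 expands to 54v^3 + 54v^2 + 48v + 33,
and factoring out 3 leaves 3(18v^3 + 18v^2 + 16v + 11).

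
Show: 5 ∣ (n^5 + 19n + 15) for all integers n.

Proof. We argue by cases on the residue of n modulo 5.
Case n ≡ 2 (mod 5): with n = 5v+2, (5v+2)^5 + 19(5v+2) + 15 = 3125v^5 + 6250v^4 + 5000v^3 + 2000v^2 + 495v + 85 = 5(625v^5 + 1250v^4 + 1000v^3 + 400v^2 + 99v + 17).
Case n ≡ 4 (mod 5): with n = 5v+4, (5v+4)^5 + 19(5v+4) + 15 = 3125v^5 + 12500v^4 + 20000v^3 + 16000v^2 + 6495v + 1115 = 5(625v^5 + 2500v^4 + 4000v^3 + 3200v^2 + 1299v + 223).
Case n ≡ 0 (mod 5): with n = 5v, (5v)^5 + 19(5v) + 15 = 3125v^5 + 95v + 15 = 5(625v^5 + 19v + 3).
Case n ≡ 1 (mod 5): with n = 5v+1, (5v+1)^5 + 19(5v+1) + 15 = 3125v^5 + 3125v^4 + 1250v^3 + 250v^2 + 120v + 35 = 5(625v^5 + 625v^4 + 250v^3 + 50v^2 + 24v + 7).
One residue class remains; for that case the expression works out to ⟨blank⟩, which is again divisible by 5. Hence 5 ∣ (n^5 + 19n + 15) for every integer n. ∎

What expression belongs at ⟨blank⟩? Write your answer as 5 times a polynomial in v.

Only n ≡ 3 (mod 5) is unaccounted for. Put n = 5v+3:
(5v+3)^5 + 19(5v+3) + 15 expands to 3125v^5 + 9375v^4 + 11250v^3 + 6750v^2 + 2120v + 315,
and factoring out 5 leaves 5(625v^5 + 1875v^4 + 2250v^3 + 1350v^2 + 424v + 63).

5(625v^5 + 1875v^4 + 2250v^3 + 1350v^2 + 424v + 63)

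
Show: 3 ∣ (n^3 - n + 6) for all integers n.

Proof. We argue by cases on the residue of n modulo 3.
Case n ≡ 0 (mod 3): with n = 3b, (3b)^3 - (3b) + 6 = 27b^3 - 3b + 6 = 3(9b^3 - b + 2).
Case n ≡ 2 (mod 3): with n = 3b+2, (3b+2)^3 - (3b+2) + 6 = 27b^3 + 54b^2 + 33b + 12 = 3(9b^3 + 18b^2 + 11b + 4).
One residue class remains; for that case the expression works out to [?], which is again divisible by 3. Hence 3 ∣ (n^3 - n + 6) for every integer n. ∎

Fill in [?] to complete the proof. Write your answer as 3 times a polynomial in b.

The residues treated are {0, 2}, so the missing case is n ≡ 1 (mod 3); write n = 3b+1.
Then (3b+1)^3 - (3b+1) + 6 = 27b^3 + 27b^2 + 6b + 6 = 3(9b^3 + 9b^2 + 2b + 2).

3(9b^3 + 9b^2 + 2b + 2)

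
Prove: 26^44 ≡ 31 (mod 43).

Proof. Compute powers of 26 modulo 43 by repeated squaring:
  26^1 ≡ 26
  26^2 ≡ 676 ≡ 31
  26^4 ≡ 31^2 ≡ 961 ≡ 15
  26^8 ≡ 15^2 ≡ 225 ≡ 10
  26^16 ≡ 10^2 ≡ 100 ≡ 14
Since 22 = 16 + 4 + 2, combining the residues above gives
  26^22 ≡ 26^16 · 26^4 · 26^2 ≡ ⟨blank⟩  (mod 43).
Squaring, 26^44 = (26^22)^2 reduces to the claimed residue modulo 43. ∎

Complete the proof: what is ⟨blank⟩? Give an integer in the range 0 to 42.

17

26^16 · 26^4 · 26^2 ≡ 14 · 15 · 31 = 6510.
6510 mod 43 = 17, so 26^22 ≡ 17 (mod 43).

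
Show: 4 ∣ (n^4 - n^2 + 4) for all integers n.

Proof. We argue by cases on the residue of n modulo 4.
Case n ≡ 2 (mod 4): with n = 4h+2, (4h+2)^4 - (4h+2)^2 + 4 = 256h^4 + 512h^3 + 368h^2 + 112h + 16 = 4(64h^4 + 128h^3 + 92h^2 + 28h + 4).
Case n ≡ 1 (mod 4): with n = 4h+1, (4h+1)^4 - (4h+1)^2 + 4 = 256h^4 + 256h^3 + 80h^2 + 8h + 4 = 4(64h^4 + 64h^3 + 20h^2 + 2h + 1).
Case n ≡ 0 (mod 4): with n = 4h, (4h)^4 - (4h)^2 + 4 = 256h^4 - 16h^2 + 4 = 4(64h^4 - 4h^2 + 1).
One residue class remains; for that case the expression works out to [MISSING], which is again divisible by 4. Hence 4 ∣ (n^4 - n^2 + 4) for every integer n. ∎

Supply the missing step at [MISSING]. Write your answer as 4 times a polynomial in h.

The residues treated are {2, 1, 0}, so the missing case is n ≡ 3 (mod 4); write n = 4h+3.
Then (4h+3)^4 - (4h+3)^2 + 4 = 256h^4 + 768h^3 + 848h^2 + 408h + 76 = 4(64h^4 + 192h^3 + 212h^2 + 102h + 19).

4(64h^4 + 192h^3 + 212h^2 + 102h + 19)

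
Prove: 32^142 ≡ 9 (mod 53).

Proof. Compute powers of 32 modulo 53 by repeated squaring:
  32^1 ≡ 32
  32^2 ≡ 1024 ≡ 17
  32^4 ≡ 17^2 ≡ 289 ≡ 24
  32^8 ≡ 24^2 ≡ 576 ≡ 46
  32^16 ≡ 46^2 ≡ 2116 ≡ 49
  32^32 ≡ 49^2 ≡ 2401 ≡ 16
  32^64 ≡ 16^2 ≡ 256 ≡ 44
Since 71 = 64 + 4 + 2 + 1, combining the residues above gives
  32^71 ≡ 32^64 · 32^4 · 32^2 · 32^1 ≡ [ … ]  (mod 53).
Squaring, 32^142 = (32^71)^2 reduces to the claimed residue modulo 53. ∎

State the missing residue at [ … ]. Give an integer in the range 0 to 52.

50

32^64 · 32^4 · 32^2 · 32^1 ≡ 44 · 24 · 17 · 32 = 574464.
574464 mod 53 = 50, so 32^71 ≡ 50 (mod 53).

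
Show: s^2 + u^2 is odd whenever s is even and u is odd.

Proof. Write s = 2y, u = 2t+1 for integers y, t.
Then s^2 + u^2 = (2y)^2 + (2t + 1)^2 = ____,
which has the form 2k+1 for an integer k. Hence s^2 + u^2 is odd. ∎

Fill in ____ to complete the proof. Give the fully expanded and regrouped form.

2(2t^2 + 2t + 2y^2) + 1

Expanding: (2y)^2 + (2t + 1)^2 = 4t^2 + 4t + 4y^2 + 1.
Every term except the constant is even, so this is 2(2t^2 + 2t + 2y^2) + 1,
and 2t^2 + 2t + 2y^2 ∈ ℤ gives the required form.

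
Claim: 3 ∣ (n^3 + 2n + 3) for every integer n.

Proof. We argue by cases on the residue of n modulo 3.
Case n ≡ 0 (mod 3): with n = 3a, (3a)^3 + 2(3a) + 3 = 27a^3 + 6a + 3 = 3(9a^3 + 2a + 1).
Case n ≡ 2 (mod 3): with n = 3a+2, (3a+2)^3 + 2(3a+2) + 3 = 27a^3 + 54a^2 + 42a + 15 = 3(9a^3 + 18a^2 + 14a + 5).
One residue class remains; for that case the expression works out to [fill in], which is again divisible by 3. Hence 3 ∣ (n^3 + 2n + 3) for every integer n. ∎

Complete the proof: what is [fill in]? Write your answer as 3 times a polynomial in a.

3(9a^3 + 9a^2 + 5a + 2)

Only n ≡ 1 (mod 3) is unaccounted for. Put n = 3a+1:
(3a+1)^3 + 2(3a+1) + 3 expands to 27a^3 + 27a^2 + 15a + 6,
and factoring out 3 leaves 3(9a^3 + 9a^2 + 5a + 2).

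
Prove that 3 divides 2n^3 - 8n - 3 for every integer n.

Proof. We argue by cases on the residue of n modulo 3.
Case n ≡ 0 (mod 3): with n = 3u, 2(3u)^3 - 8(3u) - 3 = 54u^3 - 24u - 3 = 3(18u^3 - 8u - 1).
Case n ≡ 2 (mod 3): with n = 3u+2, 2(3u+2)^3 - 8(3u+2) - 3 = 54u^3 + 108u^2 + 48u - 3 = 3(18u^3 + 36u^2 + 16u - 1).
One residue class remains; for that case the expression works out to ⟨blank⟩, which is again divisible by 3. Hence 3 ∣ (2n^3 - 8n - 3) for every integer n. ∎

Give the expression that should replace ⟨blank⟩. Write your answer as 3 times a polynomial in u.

3(18u^3 + 18u^2 - 2u - 3)

The residues treated are {0, 2}, so the missing case is n ≡ 1 (mod 3); write n = 3u+1.
Then 2(3u+1)^3 - 8(3u+1) - 3 = 54u^3 + 54u^2 - 6u - 9 = 3(18u^3 + 18u^2 - 2u - 3).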